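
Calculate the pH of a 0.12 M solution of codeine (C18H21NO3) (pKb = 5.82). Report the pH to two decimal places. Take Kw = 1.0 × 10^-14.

C18H21NO3 + H2O ⇌ C18H22NO3+ + OH-
Kb = 10^(−5.82) = 1.51 × 10^-6
Let x = [OH-] at equilibrium. Kb = x²/(0.12 − x).
Neglecting x in the denominator: x = √(1.51 × 10^-6 × 0.12) = 4.26 × 10^-4 M
pOH = 3.37, so pH = 14.00 − pOH = 10.63

pH = 10.63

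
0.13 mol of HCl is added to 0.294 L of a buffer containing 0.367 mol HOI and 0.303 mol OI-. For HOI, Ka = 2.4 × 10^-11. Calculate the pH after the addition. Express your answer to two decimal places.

After neutralization: n(HOI) = 0.497 mol, n(OI-) = 0.173 mol.
pKa = −log(2.4 × 10^-11) = 10.620
pH = pKa + log(n_OI-/n_HOI) = 10.620 + log(0.173/0.497) = 10.620 + (-0.458)

pH = 10.16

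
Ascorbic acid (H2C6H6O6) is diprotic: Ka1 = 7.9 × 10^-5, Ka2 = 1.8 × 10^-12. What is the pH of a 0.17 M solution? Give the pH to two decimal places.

Ka1 ≫ Ka2, so treat the first dissociation as the only significant source of H+.
Ka1 = x²/(0.17 − x) = 7.9 × 10^-5
x ≈ √(7.9 × 10^-5 × 0.17) = 3.66 × 10^-3 M
pH = −log(3.66 × 10^-3) = 2.44

pH = 2.44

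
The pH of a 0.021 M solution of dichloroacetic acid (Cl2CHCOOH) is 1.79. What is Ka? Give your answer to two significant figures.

Ka = 5.5 × 10^-2

[H+] = 10^(-1.79) = 1.62 × 10^-2 M
At equilibrium [HA] = 0.021 − 1.62 × 10^-2 = 4.80 × 10^-3 M
Ka = [H+][A-]/[HA] = (1.62 × 10^-2)² / 4.80 × 10^-3 = 5.5 × 10^-2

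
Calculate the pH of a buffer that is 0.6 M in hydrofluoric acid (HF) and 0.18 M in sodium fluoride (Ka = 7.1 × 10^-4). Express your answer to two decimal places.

pKa = −log(7.1 × 10^-4) = 3.149
pH = pKa + log([A⁻]/[HA]) = 3.149 + log(0.18/0.6)
pH = 3.149 + (-0.523) = 2.63

pH = 2.63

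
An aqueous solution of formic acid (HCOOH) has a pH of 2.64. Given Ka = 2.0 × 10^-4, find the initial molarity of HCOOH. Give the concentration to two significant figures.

C₀ = 2.9 × 10^-2 M

[H+] = 10^(-2.64) = 2.29 × 10^-3 M = x
Ka = x²/(C₀ − x) ⇒ C₀ = x + x²/Ka
C₀ = 2.29 × 10^-3 + (2.29 × 10^-3)²/(2.0 × 10^-4) = 2.85 × 10^-2 M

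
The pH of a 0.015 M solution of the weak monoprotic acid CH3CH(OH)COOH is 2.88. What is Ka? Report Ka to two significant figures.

[H+] = 10^(-2.88) = 1.32 × 10^-3 M
At equilibrium [HA] = 0.015 − 1.32 × 10^-3 = 1.37 × 10^-2 M
Ka = [H+][A-]/[HA] = (1.32 × 10^-3)² / 1.37 × 10^-2 = 1.3 × 10^-4

Ka = 1.3 × 10^-4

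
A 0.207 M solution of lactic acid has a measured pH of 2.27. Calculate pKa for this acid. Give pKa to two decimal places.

[H+] = 10^(-2.27) = 5.37 × 10^-3 M
At equilibrium [HA] = 0.207 − 5.37 × 10^-3 = 2.02 × 10^-1 M
Ka = [H+][A-]/[HA] = (5.37 × 10^-3)² / 2.02 × 10^-1 = 1.43 × 10^-4
pKa = -log(1.43 × 10^-4) = 3.84

pKa = 3.84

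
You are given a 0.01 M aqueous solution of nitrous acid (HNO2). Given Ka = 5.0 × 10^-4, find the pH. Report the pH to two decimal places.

HNO2 ⇌ NO2- + H+
Ka = [H+]²/(0.01 − [H+]) = 5.0 × 10^-4
Here C₀/Ka ≈ 20, so the small-[H+] approximation fails. Use the quadratic:
[H+] = (−Ka + √(Ka² + 4·Ka·C₀))/2 = 2.00 × 10^-3 M
pH = −log[H+] = −log(2.00 × 10^-3) = 2.70

pH = 2.70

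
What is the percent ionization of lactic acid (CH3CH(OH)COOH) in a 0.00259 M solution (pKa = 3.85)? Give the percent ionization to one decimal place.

CH3CH(OH)COOH ⇌ CH3CH(OH)COO- + H+; let x = [H+] at equilibrium.
Ka = 10^(−3.85) = 1.41 × 10^-4
Ka = x²/(C₀ − x); solving the quadratic gives x = 5.38 × 10^-4 M.
Fraction ionized = 5.38 × 10^-4 / 0.00259 = 0.2077 → 20.8%

20.8%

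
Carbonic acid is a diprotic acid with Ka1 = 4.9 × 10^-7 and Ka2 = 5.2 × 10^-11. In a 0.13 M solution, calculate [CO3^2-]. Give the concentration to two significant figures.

First ionization gives [H+] ≈ [HCO3-] = 2.52 × 10^-4 M.
Second step: Ka2 = [H+][CO3^2-]/[HCO3-] ≈ [CO3^2-] (since [H+] ≈ [HCO3-]).
So [CO3^2-] ≈ Ka2.

5.2 × 10^-11 M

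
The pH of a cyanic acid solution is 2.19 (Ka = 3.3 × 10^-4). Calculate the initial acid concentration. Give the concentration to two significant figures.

[H+] = 10^(-2.19) = 6.46 × 10^-3 M = x
Ka = x²/(C₀ − x) ⇒ C₀ = x + x²/Ka
C₀ = 6.46 × 10^-3 + (6.46 × 10^-3)²/(3.3 × 10^-4) = 1.33 × 10^-1 M

C₀ = 1.3 × 10^-1 M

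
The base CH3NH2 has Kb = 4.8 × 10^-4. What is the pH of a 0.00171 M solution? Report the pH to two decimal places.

pH = 10.84

CH3NH2 + H2O ⇌ CH3NH3+ + OH-
Kb = [OH-]²/(0.00171 − [OH-]) = 4.8 × 10^-4
[OH-] is not negligible relative to C₀; solve [OH-]² + 0.00048·[OH-] − 8.21e-07 = 0.
[OH-] = (−Kb + √(Kb² + 4·Kb·C₀))/2 = 6.97 × 10^-4 M
pOH = −log(6.97 × 10^-4) = 3.16; pH = 14.00 − 3.16 = 10.84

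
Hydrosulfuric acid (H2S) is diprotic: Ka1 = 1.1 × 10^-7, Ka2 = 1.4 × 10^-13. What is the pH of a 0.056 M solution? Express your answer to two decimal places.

pH = 4.11

Since Ka1 ≫ Ka2, the first ionization dominates [H+].
Ka1 = x²/(0.056 − x) = 1.1 × 10^-7
x ≈ √(1.1 × 10^-7 × 0.056) = 7.85 × 10^-5 M
pH = −log(7.85 × 10^-5) = 4.11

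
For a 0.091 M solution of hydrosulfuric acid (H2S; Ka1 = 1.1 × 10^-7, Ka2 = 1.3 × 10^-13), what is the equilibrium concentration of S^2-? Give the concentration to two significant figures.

1.3 × 10^-13 M

First ionization gives [H+] ≈ [HS-] = 1.00 × 10^-4 M.
Second step: Ka2 = [H+][S^2-]/[HS-] ≈ [S^2-] (since [H+] ≈ [HS-]).
So [S^2-] ≈ Ka2.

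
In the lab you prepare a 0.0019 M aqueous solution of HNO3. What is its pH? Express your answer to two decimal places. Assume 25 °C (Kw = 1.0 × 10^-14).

pH = 2.72

HNO3 is a strong acid and dissociates completely, so [H+] = 0.0019 M.
pH = -log(0.0019) = 2.72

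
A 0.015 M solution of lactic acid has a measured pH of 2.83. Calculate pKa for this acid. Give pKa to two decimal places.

pKa = 3.79

[H+] = 10^(-2.83) = 1.48 × 10^-3 M
At equilibrium [HA] = 0.015 − 1.48 × 10^-3 = 1.35 × 10^-2 M
Ka = [H+][A-]/[HA] = (1.48 × 10^-3)² / 1.35 × 10^-2 = 1.62 × 10^-4
pKa = -log(1.62 × 10^-4) = 3.79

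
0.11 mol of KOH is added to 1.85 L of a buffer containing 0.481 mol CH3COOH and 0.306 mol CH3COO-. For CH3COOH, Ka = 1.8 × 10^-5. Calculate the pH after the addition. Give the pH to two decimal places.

After neutralization: n(CH3COOH) = 0.371 mol, n(CH3COO-) = 0.416 mol.
pKa = −log(1.8 × 10^-5) = 4.745
pH = pKa + log([A⁻]/[HA]) = 4.745 + log(0.416/0.371) = 4.745 +0.050

pH = 4.79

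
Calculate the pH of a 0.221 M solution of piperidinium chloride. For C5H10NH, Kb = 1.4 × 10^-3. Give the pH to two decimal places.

pH = 5.90

C5H10NH2+ is the conjugate acid of the weak base C5H10NH.
Ka = Kw/Kb = 1.0×10^-14 / 1.4 × 10^-3 = 7.14 × 10^-12
From the ICE table, Ka = x²/(0.221 − x) = 7.14 × 10^-12.
Assume x ≪ 0.221: x ≈ √(7.14 × 10^-12 × 0.221) = 1.26 × 10^-6 M
(x/C₀ = 0.00057% < 5%, so the approximation holds.)
pH = −log[H+] = −log(1.26 × 10^-6) = 5.90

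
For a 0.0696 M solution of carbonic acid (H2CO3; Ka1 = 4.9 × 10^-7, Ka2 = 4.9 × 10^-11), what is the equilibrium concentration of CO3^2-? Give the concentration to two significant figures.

First ionization gives [H+] ≈ [HCO3-] = 1.85 × 10^-4 M.
Second step: Ka2 = [H+][CO3^2-]/[HCO3-] ≈ [CO3^2-] (since [H+] ≈ [HCO3-]).
So [CO3^2-] ≈ Ka2.

4.9 × 10^-11 M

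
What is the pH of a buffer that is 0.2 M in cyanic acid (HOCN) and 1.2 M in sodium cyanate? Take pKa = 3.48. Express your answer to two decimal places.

pH = pKa + log([A⁻]/[HA]) = 3.48 + log(1.2/0.2)
pH = 3.48 + (+0.778) = 4.26

pH = 4.26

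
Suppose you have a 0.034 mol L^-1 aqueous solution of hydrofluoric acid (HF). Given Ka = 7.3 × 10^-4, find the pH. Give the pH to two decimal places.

pH = 2.33

HF ⇌ F- + H+
From the ICE table, Ka = x²/(0.034 − x) = 7.3 × 10^-4.
Here C₀/Ka ≈ 46.6, so the small-x approximation fails. Use the quadratic:
x = [−0.00073 + √(0.00073² + 9.93e-05)]/2 = 4.63 × 10^-3 M
pH = −log[H+] = −log(4.63 × 10^-3) = 2.33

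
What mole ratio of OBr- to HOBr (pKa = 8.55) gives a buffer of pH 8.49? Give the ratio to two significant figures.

pH = pKa + log(r) ⇒ log(r) = 8.49 − 8.55 = -0.06
r = [OBr-]/[HOBr] = 10^(-0.06) = 0.871

ratio = 0.87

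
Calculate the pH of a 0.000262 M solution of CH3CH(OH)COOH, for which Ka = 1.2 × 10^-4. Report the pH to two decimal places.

CH3CH(OH)COOH ⇌ CH3CH(OH)COO- + H+
Ka = [H+]²/(0.000262 − [H+]) = 1.2 × 10^-4
Here C₀/Ka ≈ 2.18, so the small-[H+] approximation fails. Use the quadratic:
[H+] = [−0.00012 + √(0.00012² + 1.26e-07)]/2 = 1.27 × 10^-4 M
pH = −log[H+] = −log(1.27 × 10^-4) = 3.90

pH = 3.90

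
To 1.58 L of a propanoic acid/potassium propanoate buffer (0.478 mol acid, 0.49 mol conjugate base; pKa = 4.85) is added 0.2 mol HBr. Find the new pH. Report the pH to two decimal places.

pH = 4.48

Added H+ converts CH3CH2COO- to CH3CH2COOH: CH3CH2COOH → 0.678 mol, CH3CH2COO- → 0.29 mol.
pH = pKa + log(n_CH3CH2COO-/n_CH3CH2COOH) = 4.85 + log(0.29/0.678) = 4.85 + (-0.369)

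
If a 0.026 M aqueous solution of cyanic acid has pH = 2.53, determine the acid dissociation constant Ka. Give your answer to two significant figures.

Ka = 3.8 × 10^-4

[H+] = 10^(-2.53) = 2.95 × 10^-3 M
At equilibrium [HA] = 0.026 − 2.95 × 10^-3 = 2.30 × 10^-2 M
Ka = [H+][A-]/[HA] = (2.95 × 10^-3)² / 2.30 × 10^-2 = 3.8 × 10^-4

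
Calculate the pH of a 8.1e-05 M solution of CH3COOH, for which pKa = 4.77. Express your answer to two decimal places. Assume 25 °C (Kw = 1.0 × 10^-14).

pH = 4.53

CH3COOH ⇌ CH3COO- + H+
Ka = 10^(−4.77) = 1.70 × 10^-5
Ka = x²/(8.1e-05 − x) = 1.70 × 10^-5
x is not negligible relative to C₀; solve x² + 1.7e-05·x − 1.38e-09 = 0.
x = (−Ka + √(Ka² + 4·Ka·C₀))/2 = 2.96 × 10^-5 M
pH = −log[H+] = −log(2.96 × 10^-5) = 4.53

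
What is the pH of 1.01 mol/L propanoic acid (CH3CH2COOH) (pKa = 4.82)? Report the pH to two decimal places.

pH = 2.41

CH3CH2COOH ⇌ CH3CH2COO- + H+
Ka = 10^(−4.82) = 1.51 × 10^-5
From the ICE table, Ka = [H+]²/(1.01 − [H+]) = 1.51 × 10^-5.
Since Ka ≪ C₀, [H+] ≈ √(Ka·C₀) = 3.91 × 10^-3 M.
([H+]/C₀ = 0.39% < 5%, so the approximation holds.)
pH = −log[H+] = −log(3.91 × 10^-3) = 2.41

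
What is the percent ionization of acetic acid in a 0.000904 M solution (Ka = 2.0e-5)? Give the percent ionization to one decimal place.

13.8%

CH3COOH ⇌ CH3COO- + H+; let x = [H+] at equilibrium.
Ka = x²/(C₀ − x); solving the quadratic gives x = 1.25 × 10^-4 M.
Fraction ionized = 1.25 × 10^-4 / 0.000904 = 0.1383 → 13.8%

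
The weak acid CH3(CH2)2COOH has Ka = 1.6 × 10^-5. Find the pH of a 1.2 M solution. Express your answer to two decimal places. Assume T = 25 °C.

pH = 2.36

CH3(CH2)2COOH ⇌ CH3(CH2)2COO- + H+
Ka = x²/(1.2 − x) = 1.6 × 10^-5
Assume x ≪ 1.2: x ≈ √(1.6 × 10^-5 × 1.2) = 4.38 × 10^-3 M
Check: 0.37% ionized — well under 5%, approximation valid.
pH = −log(4.38 × 10^-3) = 2.36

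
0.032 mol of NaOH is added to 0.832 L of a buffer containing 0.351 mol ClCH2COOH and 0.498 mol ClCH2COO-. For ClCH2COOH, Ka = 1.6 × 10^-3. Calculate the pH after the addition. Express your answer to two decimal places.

After neutralization: n(ClCH2COOH) = 0.319 mol, n(ClCH2COO-) = 0.53 mol.
pKa = −log(1.6 × 10^-3) = 2.796
pH = pKa + log([A⁻]/[HA]) = 2.796 + log(0.53/0.319) = 2.796 +0.220

pH = 3.02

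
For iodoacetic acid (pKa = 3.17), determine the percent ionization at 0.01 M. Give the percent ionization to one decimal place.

22.8%

ICH2COOH ⇌ ICH2COO- + H+; let x = [H+] at equilibrium.
Ka = 10^(−3.17) = 6.76 × 10^-4
Ka = x²/(C₀ − x); solving the quadratic gives x = 2.28 × 10^-3 M.
Fraction ionized = 2.28 × 10^-3 / 0.01 = 0.2280 → 22.8%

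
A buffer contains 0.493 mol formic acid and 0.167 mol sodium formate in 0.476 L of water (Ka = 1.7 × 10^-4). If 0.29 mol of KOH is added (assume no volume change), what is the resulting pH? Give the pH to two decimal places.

pH = 4.12

OH- converts HCOOH to HCOO-: HCOOH → 0.203 mol, HCOO- → 0.457 mol.
pKa = −log(1.7 × 10^-4) = 3.770
Henderson–Hasselbalch with mole ratio 0.457/0.203: pH = 3.770 + (+0.352)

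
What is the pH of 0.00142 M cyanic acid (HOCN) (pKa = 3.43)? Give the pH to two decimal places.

pH = 3.25

HOCN ⇌ OCN- + H+
Ka = 10^(−3.43) = 3.72 × 10^-4
Ka = [H+]²/(0.00142 − [H+]) = 3.72 × 10^-4
The 5% rule fails; solving [H+]² + Ka·[H+] − Ka·C₀ = 0 exactly:
[H+] = [−0.000372 + √(0.000372² + 2.11e-06)]/2 = 5.64 × 10^-4 M
pH = −log(5.64 × 10^-4) = 3.25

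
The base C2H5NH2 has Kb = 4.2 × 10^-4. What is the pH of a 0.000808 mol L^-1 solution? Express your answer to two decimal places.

C2H5NH2 + H2O ⇌ C2H5NH3+ + OH-
Let x = [OH-] at equilibrium. Kb = x²/(0.000808 − x).
x is not negligible relative to C₀; solve x² + 0.00042·x − 3.39e-07 = 0.
x = (−Kb + √(Kb² + 4·Kb·C₀))/2 = 4.09 × 10^-4 M
pOH = 3.39, so pH = 14.00 − pOH = 10.61

pH = 10.61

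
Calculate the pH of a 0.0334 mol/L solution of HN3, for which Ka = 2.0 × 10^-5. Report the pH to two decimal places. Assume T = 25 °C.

HN3 ⇌ N3- + H+
From the ICE table, Ka = x²/(0.0334 − x) = 2.0 × 10^-5.
Assume x ≪ 0.0334: x ≈ √(2.0 × 10^-5 × 0.0334) = 8.17 × 10^-4 M
(x/C₀ = 2.4% < 5%, so the approximation holds.)
pH = −log(8.17 × 10^-4) = 3.09

pH = 3.09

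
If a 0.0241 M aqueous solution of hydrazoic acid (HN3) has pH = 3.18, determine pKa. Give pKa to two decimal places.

pKa = 4.73

[H+] = 10^(-3.18) = 6.61 × 10^-4 M
At equilibrium [HA] = 0.0241 − 6.61 × 10^-4 = 2.34 × 10^-2 M
Ka = [H+][A-]/[HA] = (6.61 × 10^-4)² / 2.34 × 10^-2 = 1.87 × 10^-5
pKa = -log(1.87 × 10^-5) = 4.73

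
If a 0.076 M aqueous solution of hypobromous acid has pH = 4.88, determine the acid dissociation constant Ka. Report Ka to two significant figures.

[H+] = 10^(-4.88) = 1.32 × 10^-5 M
At equilibrium [HA] = 0.076 − 1.32 × 10^-5 = 7.60 × 10^-2 M
Ka = [H+][A-]/[HA] = (1.32 × 10^-5)² / 7.60 × 10^-2 = 2.3 × 10^-9

Ka = 2.3 × 10^-9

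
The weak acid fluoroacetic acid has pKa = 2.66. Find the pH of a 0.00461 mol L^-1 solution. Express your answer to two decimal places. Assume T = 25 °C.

FCH2COOH ⇌ FCH2COO- + H+
Ka = 10^(−2.66) = 2.19 × 10^-3
Ka = [H+]²/(0.00461 − [H+]) = 2.19 × 10^-3
Here C₀/Ka ≈ 2.11, so the small-[H+] approximation fails. Use the quadratic:
[H+] = [−0.00219 + √(0.00219² + 4.04e-05)]/2 = 2.27 × 10^-3 M
pH = −log[H+] = −log(2.27 × 10^-3) = 2.64

pH = 2.64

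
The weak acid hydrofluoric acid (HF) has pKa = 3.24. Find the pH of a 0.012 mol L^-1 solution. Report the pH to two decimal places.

HF ⇌ F- + H+
Ka = 10^(−3.24) = 5.75 × 10^-4
Ka = [H+]²/(0.012 − [H+]) = 5.75 × 10^-4
[H+] is not negligible relative to C₀; solve [H+]² + 0.000575·[H+] − 6.9e-06 = 0.
[H+] = (−Ka + √(Ka² + 4·Ka·C₀))/2 = 2.35 × 10^-3 M
pH = −log(2.35 × 10^-3) = 2.63

pH = 2.63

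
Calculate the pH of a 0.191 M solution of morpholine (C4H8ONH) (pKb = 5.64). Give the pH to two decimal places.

C4H8ONH + H2O ⇌ C4H8ONH2+ + OH-
Kb = 10^(−5.64) = 2.29 × 10^-6
From the ICE table, Kb = x²/(0.191 − x) = 2.29 × 10^-6.
Neglecting x in the denominator: x = √(2.29 × 10^-6 × 0.191) = 6.61 × 10^-4 M
pOH = −log(6.61 × 10^-4) = 3.18; pH = 14.00 − 3.18 = 10.82

pH = 10.82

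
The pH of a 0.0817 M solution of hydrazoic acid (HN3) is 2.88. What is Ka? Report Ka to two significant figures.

Ka = 2.2 × 10^-5

[H+] = 10^(-2.88) = 1.32 × 10^-3 M
At equilibrium [HA] = 0.0817 − 1.32 × 10^-3 = 8.04 × 10^-2 M
Ka = [H+][A-]/[HA] = (1.32 × 10^-3)² / 8.04 × 10^-2 = 2.2 × 10^-5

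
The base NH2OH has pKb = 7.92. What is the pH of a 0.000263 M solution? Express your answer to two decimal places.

NH2OH + H2O ⇌ NH3OH+ + OH-
Kb = 10^(−7.92) = 1.20 × 10^-8
Let x = [OH-] at equilibrium. Kb = x²/(0.000263 − x).
Neglecting x in the denominator: x = √(1.20 × 10^-8 × 0.000263) = 1.78 × 10^-6 M
(x/C₀ = 0.68% < 5%, so the approximation holds.)
pOH = 5.75, so pH = 14.00 − pOH = 8.25

pH = 8.25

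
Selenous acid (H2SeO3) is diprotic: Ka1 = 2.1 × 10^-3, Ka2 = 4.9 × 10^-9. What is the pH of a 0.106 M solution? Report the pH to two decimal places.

pH = 1.86

Since Ka1 ≫ Ka2, the first ionization dominates [H+].
Ka1 = x²/(0.106 − x) = 2.1 × 10^-3
Solving the quadratic: x = (−Ka1 + √(Ka1² + 4·Ka1·C₀))/2 = 1.39 × 10^-2 M
pH = −log(1.39 × 10^-2) = 1.86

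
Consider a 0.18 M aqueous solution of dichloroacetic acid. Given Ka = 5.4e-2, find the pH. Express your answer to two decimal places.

Cl2CHCOOH ⇌ Cl2CHCOO- + H+
Ka = [H+]²/(0.18 − [H+]) = 5.4 × 10^-2
Here C₀/Ka ≈ 3.33, so the small-[H+] approximation fails. Use the quadratic:
[H+] = [−0.054 + √(0.054² + 0.0389)]/2 = 7.52 × 10^-2 M
pH = −log(7.52 × 10^-2) = 1.12

pH = 1.12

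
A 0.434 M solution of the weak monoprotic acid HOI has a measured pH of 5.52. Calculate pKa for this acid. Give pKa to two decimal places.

pKa = 10.68

[H+] = 10^(-5.52) = 3.02 × 10^-6 M
At equilibrium [HA] = 0.434 − 3.02 × 10^-6 = 4.34 × 10^-1 M
Ka = [H+][A-]/[HA] = (3.02 × 10^-6)² / 4.34 × 10^-1 = 2.10 × 10^-11
pKa = -log(2.10 × 10^-11) = 10.68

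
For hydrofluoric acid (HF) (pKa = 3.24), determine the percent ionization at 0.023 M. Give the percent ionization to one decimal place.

HF ⇌ F- + H+; let x = [H+] at equilibrium.
Ka = 10^(−3.24) = 5.75 × 10^-4
Solve x² + 0.000575x − 1.32e-05 = 0 → x = 3.36 × 10^-3 M
% ionization = x/C₀ × 100% = 3.36 × 10^-3/0.023 × 100% = 14.6%

14.6%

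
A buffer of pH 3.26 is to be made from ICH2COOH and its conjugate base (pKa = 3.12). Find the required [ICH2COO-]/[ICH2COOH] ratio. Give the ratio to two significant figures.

ratio = 1.4

pH = pKa + log(r) ⇒ log(r) = 3.26 − 3.12 = +0.14
r = [ICH2COO-]/[ICH2COOH] = 10^(+0.14) = 1.38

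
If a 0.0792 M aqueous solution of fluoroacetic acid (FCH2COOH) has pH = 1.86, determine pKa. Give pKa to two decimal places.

[H+] = 10^(-1.86) = 1.38 × 10^-2 M
At equilibrium [HA] = 0.0792 − 1.38 × 10^-2 = 6.54 × 10^-2 M
Ka = [H+][A-]/[HA] = (1.38 × 10^-2)² / 6.54 × 10^-2 = 2.91 × 10^-3
pKa = -log(2.91 × 10^-3) = 2.54

pKa = 2.54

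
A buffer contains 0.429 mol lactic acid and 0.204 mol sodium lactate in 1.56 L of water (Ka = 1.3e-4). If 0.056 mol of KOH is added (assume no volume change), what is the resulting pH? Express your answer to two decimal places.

OH- converts CH3CH(OH)COOH to CH3CH(OH)COO-: CH3CH(OH)COOH → 0.373 mol, CH3CH(OH)COO- → 0.26 mol.
pKa = −log(1.3 × 10^-4) = 3.886
pH = pKa + log(n_CH3CH(OH)COO-/n_CH3CH(OH)COOH) = 3.886 + log(0.26/0.373) = 3.886 + (-0.157)

pH = 3.73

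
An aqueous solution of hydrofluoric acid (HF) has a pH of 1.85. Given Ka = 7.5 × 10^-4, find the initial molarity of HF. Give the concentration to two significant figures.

C₀ = 2.8 × 10^-1 M

[H+] = 10^(-1.85) = 1.41 × 10^-2 M = x
Ka = x²/(C₀ − x) ⇒ C₀ = x + x²/Ka
C₀ = 1.41 × 10^-2 + (1.41 × 10^-2)²/(7.5 × 10^-4) = 2.79 × 10^-1 M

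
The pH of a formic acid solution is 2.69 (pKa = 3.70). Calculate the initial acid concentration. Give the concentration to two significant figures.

[H+] = 10^(-2.69) = 2.04 × 10^-3 M = x
Ka = 10^(−3.70) = 2.00 × 10^-4
Ka = x²/(C₀ − x) ⇒ C₀ = x + x²/Ka
C₀ = 2.04 × 10^-3 + (2.04 × 10^-3)²/(2.00 × 10^-4) = 2.28 × 10^-2 M

C₀ = 2.3 × 10^-2 M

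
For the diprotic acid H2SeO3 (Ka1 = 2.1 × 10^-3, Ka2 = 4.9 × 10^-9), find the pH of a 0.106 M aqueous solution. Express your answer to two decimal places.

Since Ka1 ≫ Ka2, the first ionization dominates [H+].
Ka1 = x²/(0.106 − x) = 2.1 × 10^-3
Solving the quadratic: x = (−Ka1 + √(Ka1² + 4·Ka1·C₀))/2 = 1.39 × 10^-2 M
pH = −log(1.39 × 10^-2) = 1.86

pH = 1.86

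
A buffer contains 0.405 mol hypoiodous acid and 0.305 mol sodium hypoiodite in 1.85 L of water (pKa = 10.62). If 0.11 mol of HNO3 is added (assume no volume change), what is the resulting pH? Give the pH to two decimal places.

Added H+ converts OI- to HOI: HOI → 0.515 mol, OI- → 0.195 mol.
pH = pKa + log([A⁻]/[HA]) = 10.62 + log(0.195/0.515) = 10.62 -0.422

pH = 10.20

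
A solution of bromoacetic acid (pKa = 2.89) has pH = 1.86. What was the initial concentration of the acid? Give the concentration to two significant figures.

[H+] = 10^(-1.86) = 1.38 × 10^-2 M = x
Ka = 10^(−2.89) = 1.29 × 10^-3
Ka = x²/(C₀ − x) ⇒ C₀ = x + x²/Ka
C₀ = 1.38 × 10^-2 + (1.38 × 10^-2)²/(1.29 × 10^-3) = 1.61 × 10^-1 M

C₀ = 1.6 × 10^-1 M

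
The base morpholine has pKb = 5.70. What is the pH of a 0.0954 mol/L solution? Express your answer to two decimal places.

pH = 10.64

C4H8ONH + H2O ⇌ C4H8ONH2+ + OH-
Kb = 10^(−5.70) = 2.00 × 10^-6
Kb = x²/(0.0954 − x) = 2.00 × 10^-6
Since Kb ≪ C₀, x ≈ √(Kb·C₀) = 4.37 × 10^-4 M.
pOH = −log(4.37 × 10^-4) = 3.36; pH = 14.00 − 3.36 = 10.64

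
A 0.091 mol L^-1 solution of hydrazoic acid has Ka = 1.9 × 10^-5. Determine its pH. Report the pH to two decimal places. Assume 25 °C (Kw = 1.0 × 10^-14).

pH = 2.88

HN3 ⇌ N3- + H+
From the ICE table, Ka = x²/(0.091 − x) = 1.9 × 10^-5.
Since Ka ≪ C₀, x ≈ √(Ka·C₀) = 1.31 × 10^-3 M.
(x/C₀ = 1.4% < 5%, so the approximation holds.)
pH = −log[H+] = −log(1.31 × 10^-3) = 2.88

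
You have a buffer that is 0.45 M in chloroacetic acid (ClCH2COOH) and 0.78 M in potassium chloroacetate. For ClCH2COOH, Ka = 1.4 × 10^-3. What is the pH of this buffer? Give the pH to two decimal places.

pH = 3.09

pKa = −log(1.4 × 10^-3) = 2.854
Henderson–Hasselbalch: pH = pKa + log([ClCH2COO-]/[ClCH2COOH]) = 2.854 + log(0.78/0.45)
pH = 2.854 + (+0.239) = 3.09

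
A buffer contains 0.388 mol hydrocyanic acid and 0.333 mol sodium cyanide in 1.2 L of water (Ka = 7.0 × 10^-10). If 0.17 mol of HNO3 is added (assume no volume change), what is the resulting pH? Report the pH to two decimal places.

Added H+ converts CN- to HCN: HCN → 0.558 mol, CN- → 0.163 mol.
pKa = −log(7.0 × 10^-10) = 9.155
pH = pKa + log(n_CN-/n_HCN) = 9.155 + log(0.163/0.558) = 9.155 + (-0.534)

pH = 8.62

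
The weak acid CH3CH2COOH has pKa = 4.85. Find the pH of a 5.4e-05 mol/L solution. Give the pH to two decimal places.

CH3CH2COOH ⇌ CH3CH2COO- + H+
Ka = 10^(−4.85) = 1.41 × 10^-5
From the ICE table, Ka = [H+]²/(5.4e-05 − [H+]) = 1.41 × 10^-5.
Here C₀/Ka ≈ 3.83, so the small-[H+] approximation fails. Use the quadratic:
[H+] = [−1.41e-05 + √(1.41e-05² + 3.05e-09)]/2 = 2.14 × 10^-5 M
pH = −log(2.14 × 10^-5) = 4.67

pH = 4.67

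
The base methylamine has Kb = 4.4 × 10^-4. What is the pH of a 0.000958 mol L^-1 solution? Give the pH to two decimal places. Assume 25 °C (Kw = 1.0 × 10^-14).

CH3NH2 + H2O ⇌ CH3NH3+ + OH-
Let x = [OH-] at equilibrium. Kb = x²/(0.000958 − x).
Here C₀/Kb ≈ 2.18, so the small-x approximation fails. Use the quadratic:
x = [−0.00044 + √(0.00044² + 1.69e-06)]/2 = 4.66 × 10^-4 M
pOH = −log(4.66 × 10^-4) = 3.33; pH = 14.00 − 3.33 = 10.67

pH = 10.67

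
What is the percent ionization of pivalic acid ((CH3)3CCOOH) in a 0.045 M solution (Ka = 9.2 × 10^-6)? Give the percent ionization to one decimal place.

1.4%

(CH3)3CCOOH ⇌ (CH3)3CCOO- + H+; let x = [H+] at equilibrium.
x ≈ √(Ka·C₀) = √(9.2 × 10^-6 × 0.045) = 6.43 × 10^-4 M
Fraction ionized = 6.43 × 10^-4 / 0.045 = 0.0143 → 1.4%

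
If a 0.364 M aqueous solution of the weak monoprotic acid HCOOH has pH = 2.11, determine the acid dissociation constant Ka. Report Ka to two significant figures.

[H+] = 10^(-2.11) = 7.76 × 10^-3 M
At equilibrium [HA] = 0.364 − 7.76 × 10^-3 = 3.56 × 10^-1 M
Ka = [H+][A-]/[HA] = (7.76 × 10^-3)² / 3.56 × 10^-1 = 1.7 × 10^-4

Ka = 1.7 × 10^-4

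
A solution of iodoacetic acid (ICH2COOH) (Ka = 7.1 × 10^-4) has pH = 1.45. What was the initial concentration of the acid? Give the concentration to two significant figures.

C₀ = 1.8 M

[H+] = 10^(-1.45) = 3.55 × 10^-2 M = x
Ka = x²/(C₀ − x) ⇒ C₀ = x + x²/Ka
C₀ = 3.55 × 10^-2 + (3.55 × 10^-2)²/(7.1 × 10^-4) = 1.81 M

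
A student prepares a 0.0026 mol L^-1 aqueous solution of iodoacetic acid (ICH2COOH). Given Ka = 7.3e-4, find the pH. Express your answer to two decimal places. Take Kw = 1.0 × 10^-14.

ICH2COOH ⇌ ICH2COO- + H+
Ka = x²/(0.0026 − x) = 7.3 × 10^-4
The 5% rule fails; solving x² + Ka·x − Ka·C₀ = 0 exactly:
x = (−Ka + √(Ka² + 4·Ka·C₀))/2 = 1.06 × 10^-3 M
pH = −log[H+] = −log(1.06 × 10^-3) = 2.97

pH = 2.97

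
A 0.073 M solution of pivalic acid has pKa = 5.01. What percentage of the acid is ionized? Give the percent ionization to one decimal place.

(CH3)3CCOOH ⇌ (CH3)3CCOO- + H+; let x = [H+] at equilibrium.
Ka = 10^(−5.01) = 9.77 × 10^-6
x ≈ √(Ka·C₀) = √(9.77 × 10^-6 × 0.073) = 8.45 × 10^-4 M
% ionization = x/C₀ × 100% = 8.45 × 10^-4/0.073 × 100% = 1.2%

1.2%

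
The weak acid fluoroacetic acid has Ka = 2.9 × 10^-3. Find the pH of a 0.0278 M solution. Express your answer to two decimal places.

FCH2COOH ⇌ FCH2COO- + H+
From the ICE table, Ka = x²/(0.0278 − x) = 2.9 × 10^-3.
x is not negligible relative to C₀; solve x² + 0.0029·x − 8.06e-05 = 0.
x = [−0.0029 + √(0.0029² + 0.000322)]/2 = 7.65 × 10^-3 M
pH = −log(7.65 × 10^-3) = 2.12

pH = 2.12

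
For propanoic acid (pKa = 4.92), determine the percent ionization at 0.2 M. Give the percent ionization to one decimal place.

0.8%

CH3CH2COOH ⇌ CH3CH2COO- + H+; let x = [H+] at equilibrium.
Ka = 10^(−4.92) = 1.20 × 10^-5
x ≈ √(Ka·C₀) = √(1.20 × 10^-5 × 0.2) = 1.55 × 10^-3 M
Fraction ionized = 1.55 × 10^-3 / 0.2 = 0.0077 → 0.8%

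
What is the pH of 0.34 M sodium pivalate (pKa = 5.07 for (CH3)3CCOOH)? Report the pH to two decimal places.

(CH3)3CCOO- is the conjugate base of the weak acid (CH3)3CCOOH.
Ka = 10^(−5.07) = 8.51 × 10^-6
Kb = Kw/Ka = 1.0×10^-14 / 8.51 × 10^-6 = 1.18 × 10^-9
Kb = [OH-]²/(0.34 − [OH-]) = 1.18 × 10^-9
Neglecting [OH-] in the denominator: [OH-] = √(1.18 × 10^-9 × 0.34) = 2.00 × 10^-5 M
pOH = 4.70, so pH = 14.00 − pOH = 9.30

pH = 9.30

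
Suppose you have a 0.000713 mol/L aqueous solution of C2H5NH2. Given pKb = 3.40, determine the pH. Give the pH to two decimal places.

pH = 10.57

C2H5NH2 + H2O ⇌ C2H5NH3+ + OH-
Kb = 10^(−3.40) = 3.98 × 10^-4
Kb = [OH-]²/(0.000713 − [OH-]) = 3.98 × 10^-4
[OH-] is not negligible relative to C₀; solve [OH-]² + 0.000398·[OH-] − 2.84e-07 = 0.
[OH-] = [−0.000398 + √(0.000398² + 1.14e-06)]/2 = 3.70 × 10^-4 M
pOH = 3.43, so pH = 14.00 − pOH = 10.57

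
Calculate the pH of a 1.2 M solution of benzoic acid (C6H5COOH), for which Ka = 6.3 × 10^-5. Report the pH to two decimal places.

C6H5COOH ⇌ C6H5COO- + H+
Let x = [H+] at equilibrium. Ka = x²/(1.2 − x).
Neglecting x in the denominator: x = √(6.3 × 10^-5 × 1.2) = 8.69 × 10^-3 M
pH = −log[H+] = −log(8.69 × 10^-3) = 2.06

pH = 2.06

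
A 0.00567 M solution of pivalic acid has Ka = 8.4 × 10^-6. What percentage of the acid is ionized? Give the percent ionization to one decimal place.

(CH3)3CCOOH ⇌ (CH3)3CCOO- + H+; let x = [H+] at equilibrium.
x ≈ √(Ka·C₀) = √(8.4 × 10^-6 × 0.00567) = 2.18 × 10^-4 M
% ionization = x/C₀ × 100% = 2.18 × 10^-4/0.00567 × 100% = 3.8%

3.8%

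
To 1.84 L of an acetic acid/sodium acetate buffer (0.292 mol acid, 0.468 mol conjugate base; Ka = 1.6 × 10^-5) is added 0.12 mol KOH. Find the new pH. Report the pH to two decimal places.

pH = 5.33

OH- converts CH3COOH to CH3COO-: CH3COOH → 0.172 mol, CH3COO- → 0.588 mol.
pKa = −log(1.6 × 10^-5) = 4.796
pH = pKa + log(n_CH3COO-/n_CH3COOH) = 4.796 + log(0.588/0.172) = 4.796 + (+0.534)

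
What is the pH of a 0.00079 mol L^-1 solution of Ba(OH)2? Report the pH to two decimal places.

Ba(OH)2 is a strong base (each formula unit releases 2 OH-); [OH-] = 0.00158 M.
pOH = -log(0.00158) = 2.80
pH = 14.00 - 2.80 = 11.20

pH = 11.20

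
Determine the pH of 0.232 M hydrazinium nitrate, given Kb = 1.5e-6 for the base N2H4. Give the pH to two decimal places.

pH = 4.41

N2H5+ is the conjugate acid of the weak base N2H4.
Ka = Kw/Kb = 1.0×10^-14 / 1.5 × 10^-6 = 6.67 × 10^-9
Ka = x²/(0.232 − x) = 6.67 × 10^-9
Assume x ≪ 0.232: x ≈ √(6.67 × 10^-9 × 0.232) = 3.93 × 10^-5 M
pH = −log(3.93 × 10^-5) = 4.41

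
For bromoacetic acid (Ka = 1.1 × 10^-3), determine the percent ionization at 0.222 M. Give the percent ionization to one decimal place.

6.8%

BrCH2COOH ⇌ BrCH2COO- + H+; let x = [H+] at equilibrium.
Solve x² + 0.0011x − 0.000244 = 0 → x = 1.51 × 10^-2 M
Fraction ionized = 1.51 × 10^-2 / 0.222 = 0.0680 → 6.8%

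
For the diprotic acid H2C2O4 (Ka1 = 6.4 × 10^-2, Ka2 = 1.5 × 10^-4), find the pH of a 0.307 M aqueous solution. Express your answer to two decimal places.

Ka1 ≫ Ka2, so treat the first dissociation as the only significant source of H+.
Ka1 = x²/(0.307 − x) = 6.4 × 10^-2
Solving the quadratic: x = (−Ka1 + √(Ka1² + 4·Ka1·C₀))/2 = 1.12 × 10^-1 M
pH = −log(1.12 × 10^-1) = 0.95

pH = 0.95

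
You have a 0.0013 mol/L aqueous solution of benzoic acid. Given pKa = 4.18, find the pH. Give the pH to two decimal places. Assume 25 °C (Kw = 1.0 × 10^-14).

C6H5COOH ⇌ C6H5COO- + H+
Ka = 10^(−4.18) = 6.61 × 10^-5
Let x = [H+] at equilibrium. Ka = x²/(0.0013 − x).
Here C₀/Ka ≈ 19.7, so the small-x approximation fails. Use the quadratic:
x = [−6.61e-05 + √(6.61e-05² + 3.44e-07)]/2 = 2.62 × 10^-4 M
pH = −log[H+] = −log(2.62 × 10^-4) = 3.58

pH = 3.58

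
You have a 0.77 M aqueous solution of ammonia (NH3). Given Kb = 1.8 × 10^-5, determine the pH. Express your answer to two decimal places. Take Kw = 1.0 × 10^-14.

NH3 + H2O ⇌ NH4+ + OH-
Kb = [OH-]²/(0.77 − [OH-]) = 1.8 × 10^-5
Neglecting [OH-] in the denominator: [OH-] = √(1.8 × 10^-5 × 0.77) = 3.72 × 10^-3 M
pOH = 2.43, so pH = 14.00 − pOH = 11.57

pH = 11.57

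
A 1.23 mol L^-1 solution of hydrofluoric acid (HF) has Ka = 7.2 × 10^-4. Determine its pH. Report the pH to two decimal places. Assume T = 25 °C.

HF ⇌ F- + H+
From the ICE table, Ka = [H+]²/(1.23 − [H+]) = 7.2 × 10^-4.
Neglecting [H+] in the denominator: [H+] = √(7.2 × 10^-4 × 1.23) = 2.98 × 10^-2 M
Check: 2.4% ionized — well under 5%, approximation valid.
pH = −log(2.98 × 10^-2) = 1.53

pH = 1.53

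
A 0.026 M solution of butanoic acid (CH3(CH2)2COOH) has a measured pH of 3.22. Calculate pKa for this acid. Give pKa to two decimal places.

[H+] = 10^(-3.22) = 6.03 × 10^-4 M
At equilibrium [HA] = 0.026 − 6.03 × 10^-4 = 2.54 × 10^-2 M
Ka = [H+][A-]/[HA] = (6.03 × 10^-4)² / 2.54 × 10^-2 = 1.43 × 10^-5
pKa = -log(1.43 × 10^-5) = 4.84

pKa = 4.84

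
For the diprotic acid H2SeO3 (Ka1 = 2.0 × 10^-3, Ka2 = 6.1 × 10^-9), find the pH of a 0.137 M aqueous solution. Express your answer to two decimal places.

Ka1 ≫ Ka2, so treat the first dissociation as the only significant source of H+.
Ka1 = x²/(0.137 − x) = 2.0 × 10^-3
Solving the quadratic: x = (−Ka1 + √(Ka1² + 4·Ka1·C₀))/2 = 1.56 × 10^-2 M
pH = −log(1.56 × 10^-2) = 1.81

pH = 1.81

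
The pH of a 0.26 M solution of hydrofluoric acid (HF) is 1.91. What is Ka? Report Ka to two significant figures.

Ka = 6.1 × 10^-4

[H+] = 10^(-1.91) = 1.23 × 10^-2 M
At equilibrium [HA] = 0.26 − 1.23 × 10^-2 = 2.48 × 10^-1 M
Ka = [H+][A-]/[HA] = (1.23 × 10^-2)² / 2.48 × 10^-1 = 6.1 × 10^-4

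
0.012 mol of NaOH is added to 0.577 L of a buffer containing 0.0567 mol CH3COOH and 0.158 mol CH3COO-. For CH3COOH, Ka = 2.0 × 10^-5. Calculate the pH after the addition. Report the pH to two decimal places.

After neutralization: n(CH3COOH) = 0.0447 mol, n(CH3COO-) = 0.17 mol.
pKa = −log(2.0 × 10^-5) = 4.699
pH = pKa + log([A⁻]/[HA]) = 4.699 + log(0.17/0.0447) = 4.699 +0.580

pH = 5.28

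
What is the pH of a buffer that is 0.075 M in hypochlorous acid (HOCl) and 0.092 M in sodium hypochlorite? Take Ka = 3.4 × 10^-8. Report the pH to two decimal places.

pKa = −log(3.4 × 10^-8) = 7.469
Henderson–Hasselbalch: pH = pKa + log([OCl-]/[HOCl]) = 7.469 + log(0.092/0.075)
pH = 7.469 + (+0.089) = 7.56

pH = 7.56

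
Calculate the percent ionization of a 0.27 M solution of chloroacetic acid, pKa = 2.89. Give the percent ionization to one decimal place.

ClCH2COOH ⇌ ClCH2COO- + H+; let x = [H+] at equilibrium.
Ka = 10^(−2.89) = 1.29 × 10^-3
Ka = x²/(C₀ − x); solving the quadratic gives x = 1.80 × 10^-2 M.
Fraction ionized = 1.80 × 10^-2 / 0.27 = 0.0667 → 6.7%

6.7%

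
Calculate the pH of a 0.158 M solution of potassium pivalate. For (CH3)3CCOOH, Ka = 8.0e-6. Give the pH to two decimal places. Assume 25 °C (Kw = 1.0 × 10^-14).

(CH3)3CCOO- is the conjugate base of the weak acid (CH3)3CCOOH.
Kb = Kw/Ka = 1.0×10^-14 / 8.0 × 10^-6 = 1.25 × 10^-9
From the ICE table, Kb = [OH-]²/(0.158 − [OH-]) = 1.25 × 10^-9.
Assume [OH-] ≪ 0.158: [OH-] ≈ √(1.25 × 10^-9 × 0.158) = 1.41 × 10^-5 M
pOH = −log(1.41 × 10^-5) = 4.85; pH = 14.00 − 4.85 = 9.15

pH = 9.15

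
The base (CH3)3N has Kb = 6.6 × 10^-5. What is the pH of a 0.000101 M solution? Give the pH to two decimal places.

(CH3)3N + H2O ⇌ (CH3)3NH+ + OH-
Kb = x²/(0.000101 − x) = 6.6 × 10^-5
Here C₀/Kb ≈ 1.53, so the small-x approximation fails. Use the quadratic:
x = (−Kb + √(Kb² + 4·Kb·C₀))/2 = 5.51 × 10^-5 M
pOH = −log(5.51 × 10^-5) = 4.26; pH = 14.00 − 4.26 = 9.74

pH = 9.74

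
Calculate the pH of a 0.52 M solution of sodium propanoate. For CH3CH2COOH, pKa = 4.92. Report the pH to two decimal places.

pH = 9.32

CH3CH2COO- is the conjugate base of the weak acid CH3CH2COOH.
Ka = 10^(−4.92) = 1.20 × 10^-5
Kb = Kw/Ka = 1.0×10^-14 / 1.20 × 10^-5 = 8.33 × 10^-10
Kb = [OH-]²/(0.52 − [OH-]) = 8.33 × 10^-10
Since Kb ≪ C₀, [OH-] ≈ √(Kb·C₀) = 2.08 × 10^-5 M.
([OH-]/C₀ = 0.004% < 5%, so the approximation holds.)
pOH = −log(2.08 × 10^-5) = 4.68; pH = 14.00 − 4.68 = 9.32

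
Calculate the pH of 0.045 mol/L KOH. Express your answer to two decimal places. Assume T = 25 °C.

pH = 12.65

KOH is a strong base; [OH-] = 0.045 M.
pOH = -log(0.045) = 1.35
pH = 14.00 - 1.35 = 12.65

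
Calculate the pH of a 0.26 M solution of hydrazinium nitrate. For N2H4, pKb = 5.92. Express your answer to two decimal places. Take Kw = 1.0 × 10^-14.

pH = 4.33

N2H5+ is the conjugate acid of the weak base N2H4.
Kb = 10^(−5.92) = 1.20 × 10^-6
Ka = Kw/Kb = 1.0×10^-14 / 1.20 × 10^-6 = 8.33 × 10^-9
Ka = [H+]²/(0.26 − [H+]) = 8.33 × 10^-9
Neglecting [H+] in the denominator: [H+] = √(8.33 × 10^-9 × 0.26) = 4.65 × 10^-5 M
([H+]/C₀ = 0.018% < 5%, so the approximation holds.)
pH = −log[H+] = −log(4.65 × 10^-5) = 4.33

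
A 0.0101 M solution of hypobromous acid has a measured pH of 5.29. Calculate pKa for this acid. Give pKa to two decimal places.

[H+] = 10^(-5.29) = 5.13 × 10^-6 M
At equilibrium [HA] = 0.0101 − 5.13 × 10^-6 = 1.01 × 10^-2 M
Ka = [H+][A-]/[HA] = (5.13 × 10^-6)² / 1.01 × 10^-2 = 2.61 × 10^-9
pKa = -log(2.61 × 10^-9) = 8.58

pKa = 8.58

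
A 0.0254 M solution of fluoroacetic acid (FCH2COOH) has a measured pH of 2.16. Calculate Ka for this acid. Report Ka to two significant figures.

Ka = 2.6 × 10^-3

[H+] = 10^(-2.16) = 6.92 × 10^-3 M
At equilibrium [HA] = 0.0254 − 6.92 × 10^-3 = 1.85 × 10^-2 M
Ka = [H+][A-]/[HA] = (6.92 × 10^-3)² / 1.85 × 10^-2 = 2.6 × 10^-3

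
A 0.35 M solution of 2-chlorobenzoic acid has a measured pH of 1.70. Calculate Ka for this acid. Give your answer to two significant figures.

[H+] = 10^(-1.70) = 2.00 × 10^-2 M
At equilibrium [HA] = 0.35 − 2.00 × 10^-2 = 3.30 × 10^-1 M
Ka = [H+][A-]/[HA] = (2.00 × 10^-2)² / 3.30 × 10^-1 = 1.2 × 10^-3

Ka = 1.2 × 10^-3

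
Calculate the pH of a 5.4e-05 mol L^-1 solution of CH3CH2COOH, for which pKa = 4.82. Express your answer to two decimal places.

pH = 4.66

CH3CH2COOH ⇌ CH3CH2COO- + H+
Ka = 10^(−4.82) = 1.51 × 10^-5
From the ICE table, Ka = [H+]²/(5.4e-05 − [H+]) = 1.51 × 10^-5.
Here C₀/Ka ≈ 3.58, so the small-[H+] approximation fails. Use the quadratic:
[H+] = [−1.51e-05 + √(1.51e-05² + 3.26e-09)]/2 = 2.20 × 10^-5 M
pH = −log[H+] = −log(2.20 × 10^-5) = 4.66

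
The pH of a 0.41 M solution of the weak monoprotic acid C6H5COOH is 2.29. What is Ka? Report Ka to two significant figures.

[H+] = 10^(-2.29) = 5.13 × 10^-3 M
At equilibrium [HA] = 0.41 − 5.13 × 10^-3 = 4.05 × 10^-1 M
Ka = [H+][A-]/[HA] = (5.13 × 10^-3)² / 4.05 × 10^-1 = 6.5 × 10^-5

Ka = 6.5 × 10^-5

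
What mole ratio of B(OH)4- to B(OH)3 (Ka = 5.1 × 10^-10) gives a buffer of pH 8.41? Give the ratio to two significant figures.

pKa = -log(5.1 × 10^-10) = 9.292
pH = pKa + log(r) ⇒ log(r) = 8.41 − 9.292 = -0.882
r = [B(OH)4-]/[B(OH)3] = 10^(-0.882) = 0.131

ratio = 0.13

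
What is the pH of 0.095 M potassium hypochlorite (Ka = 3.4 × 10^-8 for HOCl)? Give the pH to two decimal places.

pH = 10.22

OCl- is the conjugate base of the weak acid HOCl.
Kb = Kw/Ka = 1.0×10^-14 / 3.4 × 10^-8 = 2.94 × 10^-7
Kb = [OH-]²/(0.095 − [OH-]) = 2.94 × 10^-7
Since Kb ≪ C₀, [OH-] ≈ √(Kb·C₀) = 1.67 × 10^-4 M.
pOH = 3.78, so pH = 14.00 − pOH = 10.22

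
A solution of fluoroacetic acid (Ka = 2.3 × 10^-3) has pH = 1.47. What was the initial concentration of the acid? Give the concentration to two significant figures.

[H+] = 10^(-1.47) = 3.39 × 10^-2 M = x
Ka = x²/(C₀ − x) ⇒ C₀ = x + x²/Ka
C₀ = 3.39 × 10^-2 + (3.39 × 10^-2)²/(2.3 × 10^-3) = 5.34 × 10^-1 M

C₀ = 5.3 × 10^-1 M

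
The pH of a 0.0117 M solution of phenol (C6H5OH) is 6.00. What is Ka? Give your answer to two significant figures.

[H+] = 10^(-6.00) = 1.00 × 10^-6 M
At equilibrium [HA] = 0.0117 − 1.00 × 10^-6 = 1.17 × 10^-2 M
Ka = [H+][A-]/[HA] = (1.00 × 10^-6)² / 1.17 × 10^-2 = 8.5 × 10^-11

Ka = 8.5 × 10^-11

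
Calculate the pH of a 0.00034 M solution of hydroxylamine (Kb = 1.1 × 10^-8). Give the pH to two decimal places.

NH2OH + H2O ⇌ NH3OH+ + OH-
Kb = [OH-]²/(0.00034 − [OH-]) = 1.1 × 10^-8
Neglecting [OH-] in the denominator: [OH-] = √(1.1 × 10^-8 × 0.00034) = 1.93 × 10^-6 M
Check: 0.57% ionized — well under 5%, approximation valid.
pOH = −log(1.93 × 10^-6) = 5.71; pH = 14.00 − 5.71 = 8.29

pH = 8.29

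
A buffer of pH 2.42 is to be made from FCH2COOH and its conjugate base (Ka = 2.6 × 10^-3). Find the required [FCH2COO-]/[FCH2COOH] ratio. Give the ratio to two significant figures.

ratio = 0.68

pKa = -log(2.6 × 10^-3) = 2.585
pH = pKa + log(r) ⇒ log(r) = 2.42 − 2.585 = -0.165
r = [FCH2COO-]/[FCH2COOH] = 10^(-0.165) = 0.684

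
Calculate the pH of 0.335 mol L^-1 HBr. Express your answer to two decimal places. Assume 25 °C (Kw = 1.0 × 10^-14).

HBr is a strong acid and dissociates completely, so [H+] = 0.335 M.
pH = -log(0.335) = 0.47

pH = 0.47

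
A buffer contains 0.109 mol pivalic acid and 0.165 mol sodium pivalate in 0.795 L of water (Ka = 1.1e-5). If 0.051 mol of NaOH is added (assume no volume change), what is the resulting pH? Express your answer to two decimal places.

pH = 5.53

OH- converts (CH3)3CCOOH to (CH3)3CCOO-: (CH3)3CCOOH → 0.058 mol, (CH3)3CCOO- → 0.216 mol.
pKa = −log(1.1 × 10^-5) = 4.959
Henderson–Hasselbalch with mole ratio 0.216/0.058: pH = 4.959 + (+0.571)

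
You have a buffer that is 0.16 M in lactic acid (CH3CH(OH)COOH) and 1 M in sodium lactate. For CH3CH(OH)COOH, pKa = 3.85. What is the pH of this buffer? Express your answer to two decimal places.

pH = 4.65

Henderson–Hasselbalch: pH = pKa + log([CH3CH(OH)COO-]/[CH3CH(OH)COOH]) = 3.85 + log(1/0.16)
pH = 3.85 + (+0.796) = 4.65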